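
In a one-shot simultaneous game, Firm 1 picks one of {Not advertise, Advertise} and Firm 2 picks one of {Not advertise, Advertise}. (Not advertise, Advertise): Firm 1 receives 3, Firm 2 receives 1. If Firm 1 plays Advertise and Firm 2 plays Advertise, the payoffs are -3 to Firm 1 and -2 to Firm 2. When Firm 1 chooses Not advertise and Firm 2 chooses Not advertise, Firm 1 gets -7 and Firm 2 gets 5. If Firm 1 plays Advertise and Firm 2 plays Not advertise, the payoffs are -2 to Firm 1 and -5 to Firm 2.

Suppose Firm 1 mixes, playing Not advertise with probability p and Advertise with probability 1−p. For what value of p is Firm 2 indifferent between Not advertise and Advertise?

In a mixed equilibrium Firm 2 is indifferent between Not advertise and Advertise; this condition fixes p.
  Firm 2's payoff from Not advertise: p·5 + (1−p)·(-5) = 10p - 5
  Firm 2's payoff from Advertise: p·1 + (1−p)·(-2) = 3p - 2
  10p - 5 = 3p - 2  ⇒  7p = 3  ⇒  p = 3/7.

p = 3/7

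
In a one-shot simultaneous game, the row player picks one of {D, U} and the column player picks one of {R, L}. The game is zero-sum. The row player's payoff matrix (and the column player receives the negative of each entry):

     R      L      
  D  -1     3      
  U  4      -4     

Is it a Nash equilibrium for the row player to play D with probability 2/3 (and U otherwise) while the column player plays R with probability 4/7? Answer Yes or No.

No

Given the column player's mix q = 4/7, the row player's payoff from D is 5/7 but from U is 4/7. The row player strictly prefers D, so the row player would not mix.
So the proposed profile is not a Nash equilibrium.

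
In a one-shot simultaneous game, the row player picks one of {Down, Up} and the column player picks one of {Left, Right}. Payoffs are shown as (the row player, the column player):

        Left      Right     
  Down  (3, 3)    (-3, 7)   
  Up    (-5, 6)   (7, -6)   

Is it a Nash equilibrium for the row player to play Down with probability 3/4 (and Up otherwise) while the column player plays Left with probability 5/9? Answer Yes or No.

Yes

Check the column player's indifference given the row player's mix p = 3/4:
  payoff from Left = 15/4; payoff from Right = 15/4 — equal.
Check the row player's indifference given the column player's mix q = 5/9:
  payoff from Down = 1/3; payoff from Up = 1/3 — equal.
Both players are indifferent, so neither can profitably deviate.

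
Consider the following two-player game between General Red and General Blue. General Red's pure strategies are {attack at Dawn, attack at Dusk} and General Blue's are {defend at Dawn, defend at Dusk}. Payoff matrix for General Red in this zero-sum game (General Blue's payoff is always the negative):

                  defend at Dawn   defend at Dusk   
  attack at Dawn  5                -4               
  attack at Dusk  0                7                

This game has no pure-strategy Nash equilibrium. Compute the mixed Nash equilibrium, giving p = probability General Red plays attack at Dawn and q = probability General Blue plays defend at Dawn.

General Red's mix must leave General Blue indifferent between defend at Dawn and defend at Dusk.
  General Blue's payoff to defend at Dawn: p·(-5) + (1−p)·0 = -5p
  General Blue's payoff to defend at Dusk: p·4 + (1−p)·(-7) = 11p - 7
  -5p = 11p - 7  ⇒  -16p = -7  ⇒  p = 7/16.
General Red's indifference between attack at Dawn and attack at Dusk determines General Blue's mixing probability q:
  General Red's expected payoff from attack at Dawn: q·5 + (1−q)·(-4) = 9q - 4
  General Red's expected payoff from attack at Dusk: q·0 + (1−q)·7 = -7q + 7
  9q - 4 = -7q + 7  ⇒  16q = 11  ⇒  q = 11/16.

p = 7/16, q = 11/16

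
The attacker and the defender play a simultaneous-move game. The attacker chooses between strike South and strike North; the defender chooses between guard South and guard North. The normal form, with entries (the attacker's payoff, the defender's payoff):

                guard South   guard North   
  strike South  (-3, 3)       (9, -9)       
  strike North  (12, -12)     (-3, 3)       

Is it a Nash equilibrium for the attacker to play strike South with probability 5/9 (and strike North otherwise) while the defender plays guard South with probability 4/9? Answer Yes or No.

Yes

Check the defender's indifference given the attacker's mix p = 5/9:
  payoff from guard South = -11/3; payoff from guard North = -11/3 — equal.
Check the attacker's indifference given the defender's mix q = 4/9:
  payoff from strike South = 11/3; payoff from strike North = 11/3 — equal.
Both players are indifferent, so neither can profitably deviate.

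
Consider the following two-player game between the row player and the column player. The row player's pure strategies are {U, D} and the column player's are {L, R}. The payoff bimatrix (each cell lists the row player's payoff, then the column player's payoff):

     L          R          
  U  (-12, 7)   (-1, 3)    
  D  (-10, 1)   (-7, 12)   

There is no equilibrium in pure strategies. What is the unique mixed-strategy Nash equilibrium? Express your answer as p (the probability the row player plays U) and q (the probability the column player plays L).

p = 11/15, q = 3/4

The column player's indifference between L and R determines the row player's mixing probability p:
  the column player's expected payoff from L: p·7 + (1−p)·1 = 6p + 1
  the column player's expected payoff from R: p·3 + (1−p)·12 = -9p + 12
  6p + 1 = -9p + 12  ⇒  15p = 11  ⇒  p = 11/15.
For the row player to be willing to mix, the row player must be indifferent between U and D, which pins down the column player's mix.
  the row player's payoff from U: q·(-12) + (1−q)·(-1) = -11q - 1
  the row player's payoff from D: q·(-10) + (1−q)·(-7) = -3q - 7
  -11q - 1 = -3q - 7  ⇒  -8q = -6  ⇒  q = 3/4.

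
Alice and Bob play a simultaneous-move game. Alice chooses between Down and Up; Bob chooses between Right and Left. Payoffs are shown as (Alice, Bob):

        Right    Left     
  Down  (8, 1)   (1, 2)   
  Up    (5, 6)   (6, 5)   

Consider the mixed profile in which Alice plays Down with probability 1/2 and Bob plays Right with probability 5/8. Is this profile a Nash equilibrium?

Yes

Check Bob's indifference given Alice's mix p = 1/2:
  payoff from Right = 7/2; payoff from Left = 7/2 — equal.
Check Alice's indifference given Bob's mix q = 5/8:
  payoff from Down = 43/8; payoff from Up = 43/8 — equal.
Both players are indifferent, so neither can profitably deviate.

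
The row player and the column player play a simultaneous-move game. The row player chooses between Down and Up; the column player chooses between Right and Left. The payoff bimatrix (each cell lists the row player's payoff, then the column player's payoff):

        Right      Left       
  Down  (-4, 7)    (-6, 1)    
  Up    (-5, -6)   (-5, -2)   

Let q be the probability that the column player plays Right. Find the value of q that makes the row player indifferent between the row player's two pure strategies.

Set the row player's expected payoff from Down equal to that from Up:
  the row player's payoff to Down: q·(-4) + (1−q)·(-6) = 2q - 6
  the row player's payoff to Up: q·(-5) + (1−q)·(-5) = -5
  2q - 6 = -5  ⇒  2q = 1  ⇒  q = 1/2.

q = 1/2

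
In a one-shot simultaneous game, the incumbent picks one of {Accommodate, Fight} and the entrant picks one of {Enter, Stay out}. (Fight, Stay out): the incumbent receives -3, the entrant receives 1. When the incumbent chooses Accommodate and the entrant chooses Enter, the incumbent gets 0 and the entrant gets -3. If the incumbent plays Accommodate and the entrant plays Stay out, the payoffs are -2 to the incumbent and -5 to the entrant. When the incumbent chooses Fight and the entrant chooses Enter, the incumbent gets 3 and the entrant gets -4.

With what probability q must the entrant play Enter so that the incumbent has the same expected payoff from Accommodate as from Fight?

The entrant's mix must leave the incumbent indifferent between Accommodate and Fight.
  the incumbent's payoff to Accommodate: q·0 + (1−q)·(-2) = 2q - 2
  the incumbent's payoff to Fight: q·3 + (1−q)·(-3) = 6q - 3
  2q - 2 = 6q - 3  ⇒  -4q = -1  ⇒  q = 1/4.

q = 1/4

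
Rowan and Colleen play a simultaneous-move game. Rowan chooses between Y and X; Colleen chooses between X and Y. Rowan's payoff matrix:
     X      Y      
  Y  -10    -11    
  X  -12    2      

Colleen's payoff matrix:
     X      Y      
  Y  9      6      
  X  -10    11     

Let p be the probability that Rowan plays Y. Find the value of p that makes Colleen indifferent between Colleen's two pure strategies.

For Colleen to be willing to mix, Colleen must be indifferent between X and Y, which pins down Rowan's mix.
  Colleen's payoff from X: p·9 + (1−p)·(-10) = 19p - 10
  Colleen's payoff from Y: p·6 + (1−p)·11 = -5p + 11
  19p - 10 = -5p + 11  ⇒  24p = 21  ⇒  p = 7/8.

p = 7/8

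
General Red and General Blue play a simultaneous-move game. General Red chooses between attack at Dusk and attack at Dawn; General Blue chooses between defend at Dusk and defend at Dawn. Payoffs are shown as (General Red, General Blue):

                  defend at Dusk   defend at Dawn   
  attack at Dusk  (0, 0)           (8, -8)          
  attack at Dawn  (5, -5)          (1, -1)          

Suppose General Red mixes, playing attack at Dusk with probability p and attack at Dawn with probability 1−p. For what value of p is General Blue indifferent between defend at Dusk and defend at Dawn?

p = 1/3

For General Blue to be willing to mix, General Blue must be indifferent between defend at Dusk and defend at Dawn, which pins down General Red's mix.
  General Blue's expected payoff from defend at Dusk: p·0 + (1−p)·(-5) = 5p - 5
  General Blue's expected payoff from defend at Dawn: p·(-8) + (1−p)·(-1) = -7p - 1
  5p - 5 = -7p - 1  ⇒  12p = 4  ⇒  p = 1/3.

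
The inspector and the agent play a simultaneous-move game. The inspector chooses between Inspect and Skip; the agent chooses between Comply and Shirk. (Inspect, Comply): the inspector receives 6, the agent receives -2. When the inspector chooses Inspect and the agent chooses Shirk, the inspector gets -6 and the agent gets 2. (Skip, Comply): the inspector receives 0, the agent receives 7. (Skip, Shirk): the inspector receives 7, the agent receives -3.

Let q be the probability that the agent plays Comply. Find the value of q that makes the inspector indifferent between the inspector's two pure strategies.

In a mixed equilibrium the inspector is indifferent between Inspect and Skip; this condition fixes q.
  the inspector's expected payoff from Inspect: q·6 + (1−q)·(-6) = 12q - 6
  the inspector's expected payoff from Skip: q·0 + (1−q)·7 = -7q + 7
  12q - 6 = -7q + 7  ⇒  19q = 13  ⇒  q = 13/19.

q = 13/19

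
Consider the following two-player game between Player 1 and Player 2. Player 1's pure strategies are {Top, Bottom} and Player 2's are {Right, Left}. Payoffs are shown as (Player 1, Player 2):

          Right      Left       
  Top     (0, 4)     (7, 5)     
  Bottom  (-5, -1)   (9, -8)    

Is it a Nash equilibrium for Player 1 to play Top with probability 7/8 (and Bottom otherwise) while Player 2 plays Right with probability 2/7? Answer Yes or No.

Check Player 2's indifference given Player 1's mix p = 7/8:
  payoff from Right = 27/8; payoff from Left = 27/8 — equal.
Check Player 1's indifference given Player 2's mix q = 2/7:
  payoff from Top = 5; payoff from Bottom = 5 — equal.
Both players are indifferent, so neither can profitably deviate.

Yes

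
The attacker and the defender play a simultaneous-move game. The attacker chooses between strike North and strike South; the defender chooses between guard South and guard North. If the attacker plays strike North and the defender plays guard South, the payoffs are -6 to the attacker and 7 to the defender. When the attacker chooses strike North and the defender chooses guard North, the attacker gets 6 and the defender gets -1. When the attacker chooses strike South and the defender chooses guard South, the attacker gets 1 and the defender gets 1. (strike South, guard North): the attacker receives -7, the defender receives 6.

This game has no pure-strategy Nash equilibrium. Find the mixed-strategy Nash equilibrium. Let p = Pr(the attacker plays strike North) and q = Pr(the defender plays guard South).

p = 5/13, q = 13/20

In a mixed equilibrium the defender is indifferent between guard South and guard North; this condition fixes p.
  the defender's expected payoff from guard South: p·7 + (1−p)·1 = 6p + 1
  the defender's expected payoff from guard North: p·(-1) + (1−p)·6 = -7p + 6
  6p + 1 = -7p + 6  ⇒  13p = 5  ⇒  p = 5/13.
For the attacker to be willing to mix, the attacker must be indifferent between strike North and strike South, which pins down the defender's mix.
  the attacker's expected payoff from strike North: q·(-6) + (1−q)·6 = -12q + 6
  the attacker's expected payoff from strike South: q·1 + (1−q)·(-7) = 8q - 7
  -12q + 6 = 8q - 7  ⇒  -20q = -13  ⇒  q = 13/20.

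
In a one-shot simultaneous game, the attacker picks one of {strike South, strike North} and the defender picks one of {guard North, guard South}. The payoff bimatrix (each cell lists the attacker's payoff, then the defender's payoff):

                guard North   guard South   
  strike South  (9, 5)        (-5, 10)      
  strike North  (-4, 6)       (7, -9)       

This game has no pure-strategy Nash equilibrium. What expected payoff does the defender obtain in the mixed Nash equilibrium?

Set the defender's expected payoff from guard North equal to that from guard South:
  the defender's payoff from guard North: p·5 + (1−p)·6 = -p + 6
  the defender's payoff from guard South: p·10 + (1−p)·(-9) = 19p - 9
  -p + 6 = 19p - 9  ⇒  -20p = -15  ⇒  p = 3/4.
At equilibrium the defender is indifferent across columns, so the defender's payoff equals the payoff from guard North: (3/4)·5 + (1/4)·6 = 21/4.

21/4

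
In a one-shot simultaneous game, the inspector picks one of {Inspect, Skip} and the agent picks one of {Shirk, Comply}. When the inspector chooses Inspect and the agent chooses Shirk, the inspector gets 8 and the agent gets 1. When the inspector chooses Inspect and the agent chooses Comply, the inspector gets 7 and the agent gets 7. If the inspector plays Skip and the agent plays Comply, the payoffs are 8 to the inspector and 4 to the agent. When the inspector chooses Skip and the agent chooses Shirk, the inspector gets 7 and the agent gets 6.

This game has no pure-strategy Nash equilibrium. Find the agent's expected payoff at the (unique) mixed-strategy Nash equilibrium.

In a mixed equilibrium the agent is indifferent between Shirk and Comply; this condition fixes p.
  the agent's payoff to Shirk: p·1 + (1−p)·6 = -5p + 6
  the agent's payoff to Comply: p·7 + (1−p)·4 = 3p + 4
  -5p + 6 = 3p + 4  ⇒  -8p = -2  ⇒  p = 1/4.
At equilibrium the agent is indifferent across columns, so the agent's payoff equals the payoff from Shirk: (1/4)·1 + (3/4)·6 = 19/4.

19/4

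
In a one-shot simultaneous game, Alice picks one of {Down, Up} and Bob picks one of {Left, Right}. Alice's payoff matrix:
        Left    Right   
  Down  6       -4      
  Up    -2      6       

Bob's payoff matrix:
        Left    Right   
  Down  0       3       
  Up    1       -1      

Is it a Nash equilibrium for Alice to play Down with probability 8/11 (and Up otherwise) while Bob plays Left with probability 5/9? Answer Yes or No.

No

Given Alice's mix p = 8/11, Bob's payoff from Left is 3/11 but from Right is 21/11. Bob strictly prefers Right, so Bob would not mix.
So the proposed profile is not a Nash equilibrium.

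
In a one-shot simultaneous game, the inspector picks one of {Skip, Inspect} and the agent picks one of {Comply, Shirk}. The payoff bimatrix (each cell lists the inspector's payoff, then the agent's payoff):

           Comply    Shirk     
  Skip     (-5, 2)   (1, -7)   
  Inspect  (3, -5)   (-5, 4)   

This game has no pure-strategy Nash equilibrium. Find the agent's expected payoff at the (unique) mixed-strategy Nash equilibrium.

-3/2

In a mixed equilibrium the agent is indifferent between Comply and Shirk; this condition fixes p.
  the agent's payoff from Comply: p·2 + (1−p)·(-5) = 7p - 5
  the agent's payoff from Shirk: p·(-7) + (1−p)·4 = -11p + 4
  7p - 5 = -11p + 4  ⇒  18p = 9  ⇒  p = 1/2.
At equilibrium the agent is indifferent across columns, so the agent's payoff equals the payoff from Comply: (1/2)·2 + (1/2)·(-5) = -3/2.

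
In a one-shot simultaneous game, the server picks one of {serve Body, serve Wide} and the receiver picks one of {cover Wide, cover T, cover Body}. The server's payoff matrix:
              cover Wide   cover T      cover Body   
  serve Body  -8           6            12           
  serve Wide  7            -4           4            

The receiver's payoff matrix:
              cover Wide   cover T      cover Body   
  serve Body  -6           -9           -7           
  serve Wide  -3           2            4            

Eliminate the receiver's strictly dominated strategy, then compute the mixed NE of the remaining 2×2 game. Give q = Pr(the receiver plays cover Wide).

The receiver's strategy cover T is strictly dominated by cover Body: -7 > -9 and 4 > 2. Eliminate cover T.
The server's indifference between serve Body and serve Wide determines the receiver's mixing probability q:
  the server's payoff to serve Body: q·(-8) + (1−q)·12 = -20q + 12
  the server's payoff to serve Wide: q·7 + (1−q)·4 = 3q + 4
  -20q + 12 = 3q + 4  ⇒  -23q = -8  ⇒  q = 8/23.

q = 8/23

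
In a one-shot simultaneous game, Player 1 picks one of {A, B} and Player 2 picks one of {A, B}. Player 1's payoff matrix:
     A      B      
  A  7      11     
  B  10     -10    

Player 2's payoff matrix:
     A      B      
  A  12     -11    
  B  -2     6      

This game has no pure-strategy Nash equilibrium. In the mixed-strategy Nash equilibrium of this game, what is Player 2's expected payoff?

Set Player 2's expected payoff from A equal to that from B:
  Player 2's payoff from A: p·12 + (1−p)·(-2) = 14p - 2
  Player 2's payoff from B: p·(-11) + (1−p)·6 = -17p + 6
  14p - 2 = -17p + 6  ⇒  31p = 8  ⇒  p = 8/31.
At equilibrium Player 2 is indifferent across columns, so Player 2's payoff equals the payoff from A: (8/31)·12 + (23/31)·(-2) = 50/31.

50/31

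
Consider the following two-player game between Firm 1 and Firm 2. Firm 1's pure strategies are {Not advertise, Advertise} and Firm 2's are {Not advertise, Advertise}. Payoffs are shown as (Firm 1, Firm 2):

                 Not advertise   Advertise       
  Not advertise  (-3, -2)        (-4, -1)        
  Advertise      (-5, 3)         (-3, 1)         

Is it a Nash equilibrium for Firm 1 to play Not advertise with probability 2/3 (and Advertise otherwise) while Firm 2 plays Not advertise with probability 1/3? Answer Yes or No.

Check Firm 2's indifference given Firm 1's mix p = 2/3:
  payoff from Not advertise = -1/3; payoff from Advertise = -1/3 — equal.
Check Firm 1's indifference given Firm 2's mix q = 1/3:
  payoff from Not advertise = -11/3; payoff from Advertise = -11/3 — equal.
Both players are indifferent, so neither can profitably deviate.

Yes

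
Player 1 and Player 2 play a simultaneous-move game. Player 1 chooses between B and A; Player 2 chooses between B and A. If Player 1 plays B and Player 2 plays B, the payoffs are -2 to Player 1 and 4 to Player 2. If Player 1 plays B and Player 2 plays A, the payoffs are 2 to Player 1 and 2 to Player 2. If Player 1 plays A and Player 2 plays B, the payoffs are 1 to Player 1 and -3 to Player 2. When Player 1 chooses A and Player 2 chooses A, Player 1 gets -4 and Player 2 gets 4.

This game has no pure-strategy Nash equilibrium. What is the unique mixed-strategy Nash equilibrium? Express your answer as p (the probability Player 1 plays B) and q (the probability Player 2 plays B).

Player 1's mix must leave Player 2 indifferent between B and A.
  Player 2's expected payoff from B: p·4 + (1−p)·(-3) = 7p - 3
  Player 2's expected payoff from A: p·2 + (1−p)·4 = -2p + 4
  7p - 3 = -2p + 4  ⇒  9p = 7  ⇒  p = 7/9.
In a mixed equilibrium Player 1 is indifferent between B and A; this condition fixes q.
  Player 1's payoff to B: q·(-2) + (1−q)·2 = -4q + 2
  Player 1's payoff to A: q·1 + (1−q)·(-4) = 5q - 4
  -4q + 2 = 5q - 4  ⇒  -9q = -6  ⇒  q = 2/3.

p = 7/9, q = 2/3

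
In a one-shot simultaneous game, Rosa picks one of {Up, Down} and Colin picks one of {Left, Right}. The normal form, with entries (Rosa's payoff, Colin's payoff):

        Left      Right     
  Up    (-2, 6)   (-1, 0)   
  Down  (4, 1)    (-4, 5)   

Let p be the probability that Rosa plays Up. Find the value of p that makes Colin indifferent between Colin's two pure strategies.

p = 2/5

Colin's indifference between Left and Right determines Rosa's mixing probability p:
  Colin's expected payoff from Left: p·6 + (1−p)·1 = 5p + 1
  Colin's expected payoff from Right: p·0 + (1−p)·5 = -5p + 5
  5p + 1 = -5p + 5  ⇒  10p = 4  ⇒  p = 2/5.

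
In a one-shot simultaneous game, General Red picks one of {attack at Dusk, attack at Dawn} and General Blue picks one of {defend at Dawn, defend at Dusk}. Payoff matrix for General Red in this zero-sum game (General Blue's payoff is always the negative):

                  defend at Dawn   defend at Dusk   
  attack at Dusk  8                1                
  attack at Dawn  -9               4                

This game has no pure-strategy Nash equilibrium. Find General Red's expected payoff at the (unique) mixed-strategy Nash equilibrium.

41/20

General Blue's mix must leave General Red indifferent between attack at Dusk and attack at Dawn.
  General Red's expected payoff from attack at Dusk: q·8 + (1−q)·1 = 7q + 1
  General Red's expected payoff from attack at Dawn: q·(-9) + (1−q)·4 = -13q + 4
  7q + 1 = -13q + 4  ⇒  20q = 3  ⇒  q = 3/20.
At equilibrium General Red is indifferent across rows, so General Red's payoff equals the payoff from attack at Dusk: (3/20)·8 + (17/20)·1 = 41/20.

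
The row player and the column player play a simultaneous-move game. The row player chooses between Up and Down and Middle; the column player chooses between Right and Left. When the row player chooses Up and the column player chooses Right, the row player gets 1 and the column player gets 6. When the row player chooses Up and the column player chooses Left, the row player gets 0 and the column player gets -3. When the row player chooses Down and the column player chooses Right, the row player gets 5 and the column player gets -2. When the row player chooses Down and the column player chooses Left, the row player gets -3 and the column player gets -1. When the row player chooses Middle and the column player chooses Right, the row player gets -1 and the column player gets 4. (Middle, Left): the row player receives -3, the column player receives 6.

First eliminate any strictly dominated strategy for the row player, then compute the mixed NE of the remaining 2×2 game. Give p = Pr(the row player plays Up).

p = 1/10

The row player's strategy Middle is strictly dominated by Up: 1 > -1 and 0 > -3. Eliminate Middle.
The column player's indifference between Right and Left determines the row player's mixing probability p:
  the column player's payoff from Right: p·6 + (1−p)·(-2) = 8p - 2
  the column player's payoff from Left: p·(-3) + (1−p)·(-1) = -2p - 1
  8p - 2 = -2p - 1  ⇒  10p = 1  ⇒  p = 1/10.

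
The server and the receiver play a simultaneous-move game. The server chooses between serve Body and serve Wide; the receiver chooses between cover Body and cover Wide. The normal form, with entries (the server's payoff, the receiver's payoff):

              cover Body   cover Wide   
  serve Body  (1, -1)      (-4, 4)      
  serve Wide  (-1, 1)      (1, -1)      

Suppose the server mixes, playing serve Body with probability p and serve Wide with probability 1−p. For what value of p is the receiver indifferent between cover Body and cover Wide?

p = 2/7

Set the receiver's expected payoff from cover Body equal to that from cover Wide:
  the receiver's expected payoff from cover Body: p·(-1) + (1−p)·1 = -2p + 1
  the receiver's expected payoff from cover Wide: p·4 + (1−p)·(-1) = 5p - 1
  -2p + 1 = 5p - 1  ⇒  -7p = -2  ⇒  p = 2/7.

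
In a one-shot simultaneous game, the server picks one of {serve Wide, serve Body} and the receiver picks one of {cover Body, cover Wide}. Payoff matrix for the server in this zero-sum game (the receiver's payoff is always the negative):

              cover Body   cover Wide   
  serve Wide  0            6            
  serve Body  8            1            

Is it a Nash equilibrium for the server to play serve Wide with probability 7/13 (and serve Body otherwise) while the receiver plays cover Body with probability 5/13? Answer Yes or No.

Check the receiver's indifference given the server's mix p = 7/13:
  payoff from cover Body = -48/13; payoff from cover Wide = -48/13 — equal.
Check the server's indifference given the receiver's mix q = 5/13:
  payoff from serve Wide = 48/13; payoff from serve Body = 48/13 — equal.
Both players are indifferent, so neither can profitably deviate.

Yes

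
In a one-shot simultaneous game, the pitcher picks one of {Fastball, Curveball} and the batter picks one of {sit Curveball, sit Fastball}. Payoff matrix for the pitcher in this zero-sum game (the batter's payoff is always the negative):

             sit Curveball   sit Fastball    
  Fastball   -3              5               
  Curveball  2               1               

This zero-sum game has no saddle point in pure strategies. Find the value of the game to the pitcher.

Set the pitcher's expected payoff from Fastball equal to that from Curveball:
  the pitcher's payoff to Fastball: q·(-3) + (1−q)·5 = -8q + 5
  the pitcher's payoff to Curveball: q·2 + (1−q)·1 = q + 1
  -8q + 5 = q + 1  ⇒  -9q = -4  ⇒  q = 4/9.
The value is the pitcher's expected payoff against this mix (using Fastball): (4/9)·(-3) + (5/9)·5 = 13/9.

v = 13/9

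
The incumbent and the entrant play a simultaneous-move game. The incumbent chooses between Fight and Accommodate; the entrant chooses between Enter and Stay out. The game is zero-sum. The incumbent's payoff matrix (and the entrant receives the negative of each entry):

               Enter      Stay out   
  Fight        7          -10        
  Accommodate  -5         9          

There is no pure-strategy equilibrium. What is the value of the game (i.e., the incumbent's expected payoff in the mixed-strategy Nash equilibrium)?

v = 13/31

Set the incumbent's expected payoff from Fight equal to that from Accommodate:
  the incumbent's payoff from Fight: q·7 + (1−q)·(-10) = 17q - 10
  the incumbent's payoff from Accommodate: q·(-5) + (1−q)·9 = -14q + 9
  17q - 10 = -14q + 9  ⇒  31q = 19  ⇒  q = 19/31.
The value is the incumbent's expected payoff against this mix (using Fight): (19/31)·7 + (12/31)·(-10) = 13/31.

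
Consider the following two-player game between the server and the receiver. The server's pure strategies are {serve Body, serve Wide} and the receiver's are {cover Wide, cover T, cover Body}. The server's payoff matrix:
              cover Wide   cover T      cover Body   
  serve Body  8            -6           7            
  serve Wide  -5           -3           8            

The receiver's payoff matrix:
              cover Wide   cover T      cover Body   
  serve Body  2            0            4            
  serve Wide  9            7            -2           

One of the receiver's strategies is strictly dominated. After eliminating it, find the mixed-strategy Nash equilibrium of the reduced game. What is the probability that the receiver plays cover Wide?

The receiver's strategy cover T is strictly dominated by cover Wide: 2 > 0 and 9 > 7. Eliminate cover T.
For the server to be willing to mix, the server must be indifferent between serve Body and serve Wide, which pins down the receiver's mix.
  the server's payoff from serve Body: q·8 + (1−q)·7 = q + 7
  the server's payoff from serve Wide: q·(-5) + (1−q)·8 = -13q + 8
  q + 7 = -13q + 8  ⇒  14q = 1  ⇒  q = 1/14.

q = 1/14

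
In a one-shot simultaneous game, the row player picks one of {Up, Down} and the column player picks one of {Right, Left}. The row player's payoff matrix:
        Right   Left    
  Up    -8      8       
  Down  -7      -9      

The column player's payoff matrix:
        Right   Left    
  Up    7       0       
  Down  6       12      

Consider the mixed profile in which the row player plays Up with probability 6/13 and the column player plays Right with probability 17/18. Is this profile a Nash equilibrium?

Check the column player's indifference given the row player's mix p = 6/13:
  payoff from Right = 84/13; payoff from Left = 84/13 — equal.
Check the row player's indifference given the column player's mix q = 17/18:
  payoff from Up = -64/9; payoff from Down = -64/9 — equal.
Both players are indifferent, so neither can profitably deviate.

Yes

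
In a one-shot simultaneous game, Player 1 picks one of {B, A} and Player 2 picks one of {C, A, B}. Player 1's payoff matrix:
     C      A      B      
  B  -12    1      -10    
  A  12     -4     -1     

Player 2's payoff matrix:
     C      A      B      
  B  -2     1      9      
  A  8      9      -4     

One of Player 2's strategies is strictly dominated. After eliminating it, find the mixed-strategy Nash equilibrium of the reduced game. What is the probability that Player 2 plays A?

q = 9/14

Player 2's strategy C is strictly dominated by A: 1 > -2 and 9 > 8. Eliminate C.
Player 1's indifference between B and A determines Player 2's mixing probability q:
  Player 1's payoff to B: q·1 + (1−q)·(-10) = 11q - 10
  Player 1's payoff to A: q·(-4) + (1−q)·(-1) = -3q - 1
  11q - 10 = -3q - 1  ⇒  14q = 9  ⇒  q = 9/14.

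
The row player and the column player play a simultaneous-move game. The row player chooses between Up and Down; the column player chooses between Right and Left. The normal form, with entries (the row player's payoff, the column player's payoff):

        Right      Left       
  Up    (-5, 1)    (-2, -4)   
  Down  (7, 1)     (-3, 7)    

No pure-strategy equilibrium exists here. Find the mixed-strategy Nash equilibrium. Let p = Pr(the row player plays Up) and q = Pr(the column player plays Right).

In a mixed equilibrium the column player is indifferent between Right and Left; this condition fixes p.
  the column player's payoff to Right: p·1 + (1−p)·1 = 1
  the column player's payoff to Left: p·(-4) + (1−p)·7 = -11p + 7
  1 = -11p + 7  ⇒  11p = 6  ⇒  p = 6/11.
Set the row player's expected payoff from Up equal to that from Down:
  the row player's payoff from Up: q·(-5) + (1−q)·(-2) = -3q - 2
  the row player's payoff from Down: q·7 + (1−q)·(-3) = 10q - 3
  -3q - 2 = 10q - 3  ⇒  -13q = -1  ⇒  q = 1/13.

p = 6/11, q = 1/13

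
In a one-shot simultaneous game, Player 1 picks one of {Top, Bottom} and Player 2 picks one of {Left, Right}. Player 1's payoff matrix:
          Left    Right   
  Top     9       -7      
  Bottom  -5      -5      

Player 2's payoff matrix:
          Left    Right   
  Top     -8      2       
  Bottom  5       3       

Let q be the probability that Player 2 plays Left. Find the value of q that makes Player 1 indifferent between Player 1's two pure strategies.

In a mixed equilibrium Player 1 is indifferent between Top and Bottom; this condition fixes q.
  Player 1's payoff from Top: q·9 + (1−q)·(-7) = 16q - 7
  Player 1's payoff from Bottom: q·(-5) + (1−q)·(-5) = -5
  16q - 7 = -5  ⇒  16q = 2  ⇒  q = 1/8.

q = 1/8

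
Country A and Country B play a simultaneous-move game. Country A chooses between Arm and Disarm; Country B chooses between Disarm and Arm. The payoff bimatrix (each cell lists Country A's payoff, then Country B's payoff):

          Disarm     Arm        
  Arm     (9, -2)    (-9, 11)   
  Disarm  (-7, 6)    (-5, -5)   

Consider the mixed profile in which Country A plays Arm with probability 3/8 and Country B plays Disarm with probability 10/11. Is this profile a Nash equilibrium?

Given Country A's mix p = 3/8, Country B's payoff from Disarm is 3 but from Arm is 1. Country B strictly prefers Disarm, so Country B would not mix.
So the proposed profile is not a Nash equilibrium.

No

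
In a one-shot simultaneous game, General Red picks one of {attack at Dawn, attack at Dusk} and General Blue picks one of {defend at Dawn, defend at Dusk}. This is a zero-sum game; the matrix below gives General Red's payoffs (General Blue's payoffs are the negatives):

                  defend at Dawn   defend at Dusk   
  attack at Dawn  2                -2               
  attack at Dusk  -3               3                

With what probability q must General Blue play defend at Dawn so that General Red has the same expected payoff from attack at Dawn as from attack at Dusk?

General Red's indifference between attack at Dawn and attack at Dusk determines General Blue's mixing probability q:
  General Red's expected payoff from attack at Dawn: q·2 + (1−q)·(-2) = 4q - 2
  General Red's expected payoff from attack at Dusk: q·(-3) + (1−q)·3 = -6q + 3
  4q - 2 = -6q + 3  ⇒  10q = 5  ⇒  q = 1/2.

q = 1/2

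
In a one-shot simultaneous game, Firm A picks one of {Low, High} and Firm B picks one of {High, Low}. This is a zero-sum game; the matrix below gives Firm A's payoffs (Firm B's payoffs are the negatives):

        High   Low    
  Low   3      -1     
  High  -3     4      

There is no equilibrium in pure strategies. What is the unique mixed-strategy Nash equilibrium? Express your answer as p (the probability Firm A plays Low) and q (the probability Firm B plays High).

p = 7/11, q = 5/11

In a mixed equilibrium Firm B is indifferent between High and Low; this condition fixes p.
  Firm B's payoff from High: p·(-3) + (1−p)·3 = -6p + 3
  Firm B's payoff from Low: p·1 + (1−p)·(-4) = 5p - 4
  -6p + 3 = 5p - 4  ⇒  -11p = -7  ⇒  p = 7/11.
In a mixed equilibrium Firm A is indifferent between Low and High; this condition fixes q.
  Firm A's payoff to Low: q·3 + (1−q)·(-1) = 4q - 1
  Firm A's payoff to High: q·(-3) + (1−q)·4 = -7q + 4
  4q - 1 = -7q + 4  ⇒  11q = 5  ⇒  q = 5/11.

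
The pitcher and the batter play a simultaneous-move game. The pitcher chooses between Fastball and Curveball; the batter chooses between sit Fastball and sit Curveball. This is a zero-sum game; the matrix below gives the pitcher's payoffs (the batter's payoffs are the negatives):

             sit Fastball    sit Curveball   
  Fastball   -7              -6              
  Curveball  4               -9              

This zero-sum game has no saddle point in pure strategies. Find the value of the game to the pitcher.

The batter's mix must leave the pitcher indifferent between Fastball and Curveball.
  the pitcher's payoff from Fastball: q·(-7) + (1−q)·(-6) = -q - 6
  the pitcher's payoff from Curveball: q·4 + (1−q)·(-9) = 13q - 9
  -q - 6 = 13q - 9  ⇒  -14q = -3  ⇒  q = 3/14.
The value is the pitcher's expected payoff against this mix (using Fastball): (3/14)·(-7) + (11/14)·(-6) = -87/14.

v = -87/14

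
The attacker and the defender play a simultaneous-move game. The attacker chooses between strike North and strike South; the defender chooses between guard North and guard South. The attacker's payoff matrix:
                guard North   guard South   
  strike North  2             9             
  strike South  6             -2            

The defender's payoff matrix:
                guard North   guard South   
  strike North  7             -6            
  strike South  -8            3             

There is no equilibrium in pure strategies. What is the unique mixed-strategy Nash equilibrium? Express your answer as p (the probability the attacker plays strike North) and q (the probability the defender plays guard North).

p = 11/24, q = 11/15

The defender's indifference between guard North and guard South determines the attacker's mixing probability p:
  the defender's expected payoff from guard North: p·7 + (1−p)·(-8) = 15p - 8
  the defender's expected payoff from guard South: p·(-6) + (1−p)·3 = -9p + 3
  15p - 8 = -9p + 3  ⇒  24p = 11  ⇒  p = 11/24.
The defender's mix must leave the attacker indifferent between strike North and strike South.
  the attacker's payoff from strike North: q·2 + (1−q)·9 = -7q + 9
  the attacker's payoff from strike South: q·6 + (1−q)·(-2) = 8q - 2
  -7q + 9 = 8q - 2  ⇒  -15q = -11  ⇒  q = 11/15.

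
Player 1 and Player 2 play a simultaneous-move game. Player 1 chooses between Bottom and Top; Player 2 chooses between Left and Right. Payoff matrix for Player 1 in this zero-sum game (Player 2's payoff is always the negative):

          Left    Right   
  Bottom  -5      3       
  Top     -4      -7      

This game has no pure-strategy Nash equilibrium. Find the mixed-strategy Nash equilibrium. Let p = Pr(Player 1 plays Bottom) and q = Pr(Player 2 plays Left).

Player 1's mix must leave Player 2 indifferent between Left and Right.
  Player 2's expected payoff from Left: p·5 + (1−p)·4 = p + 4
  Player 2's expected payoff from Right: p·(-3) + (1−p)·7 = -10p + 7
  p + 4 = -10p + 7  ⇒  11p = 3  ⇒  p = 3/11.
Set Player 1's expected payoff from Bottom equal to that from Top:
  Player 1's expected payoff from Bottom: q·(-5) + (1−q)·3 = -8q + 3
  Player 1's expected payoff from Top: q·(-4) + (1−q)·(-7) = 3q - 7
  -8q + 3 = 3q - 7  ⇒  -11q = -10  ⇒  q = 10/11.

p = 3/11, q = 10/11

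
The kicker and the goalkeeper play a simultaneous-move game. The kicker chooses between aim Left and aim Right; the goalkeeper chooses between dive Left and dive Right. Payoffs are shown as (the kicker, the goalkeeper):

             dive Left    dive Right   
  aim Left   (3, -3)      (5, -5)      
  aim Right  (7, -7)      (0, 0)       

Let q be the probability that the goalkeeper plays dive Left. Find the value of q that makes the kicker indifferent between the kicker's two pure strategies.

q = 5/9

Set the kicker's expected payoff from aim Left equal to that from aim Right:
  the kicker's payoff from aim Left: q·3 + (1−q)·5 = -2q + 5
  the kicker's payoff from aim Right: q·7 + (1−q)·0 = 7q
  -2q + 5 = 7q  ⇒  -9q = -5  ⇒  q = 5/9.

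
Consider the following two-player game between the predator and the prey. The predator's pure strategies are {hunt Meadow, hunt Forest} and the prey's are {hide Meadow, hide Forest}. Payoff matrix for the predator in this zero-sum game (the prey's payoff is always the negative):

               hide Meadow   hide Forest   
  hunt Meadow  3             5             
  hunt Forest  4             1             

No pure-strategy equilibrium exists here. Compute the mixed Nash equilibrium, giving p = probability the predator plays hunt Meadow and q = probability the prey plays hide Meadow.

p = 3/5, q = 4/5

In a mixed equilibrium the prey is indifferent between hide Meadow and hide Forest; this condition fixes p.
  the prey's payoff to hide Meadow: p·(-3) + (1−p)·(-4) = p - 4
  the prey's payoff to hide Forest: p·(-5) + (1−p)·(-1) = -4p - 1
  p - 4 = -4p - 1  ⇒  5p = 3  ⇒  p = 3/5.
Set the predator's expected payoff from hunt Meadow equal to that from hunt Forest:
  the predator's expected payoff from hunt Meadow: q·3 + (1−q)·5 = -2q + 5
  the predator's expected payoff from hunt Forest: q·4 + (1−q)·1 = 3q + 1
  -2q + 5 = 3q + 1  ⇒  -5q = -4  ⇒  q = 4/5.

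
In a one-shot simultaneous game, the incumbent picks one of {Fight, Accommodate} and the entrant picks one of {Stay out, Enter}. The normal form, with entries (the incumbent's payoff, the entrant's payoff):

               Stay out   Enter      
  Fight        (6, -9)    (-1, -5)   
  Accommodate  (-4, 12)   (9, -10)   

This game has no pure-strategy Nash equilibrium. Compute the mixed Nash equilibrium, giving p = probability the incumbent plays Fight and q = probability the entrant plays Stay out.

In a mixed equilibrium the entrant is indifferent between Stay out and Enter; this condition fixes p.
  the entrant's payoff from Stay out: p·(-9) + (1−p)·12 = -21p + 12
  the entrant's payoff from Enter: p·(-5) + (1−p)·(-10) = 5p - 10
  -21p + 12 = 5p - 10  ⇒  -26p = -22  ⇒  p = 11/13.
In a mixed equilibrium the incumbent is indifferent between Fight and Accommodate; this condition fixes q.
  the incumbent's expected payoff from Fight: q·6 + (1−q)·(-1) = 7q - 1
  the incumbent's expected payoff from Accommodate: q·(-4) + (1−q)·9 = -13q + 9
  7q - 1 = -13q + 9  ⇒  20q = 10  ⇒  q = 1/2.

p = 11/13, q = 1/2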